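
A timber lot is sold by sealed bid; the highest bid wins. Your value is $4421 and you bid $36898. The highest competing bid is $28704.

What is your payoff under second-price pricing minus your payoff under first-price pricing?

You have the highest bid, so you win under either rule.
Second-price: pay $28704 → payoff −$24283.
First-price: pay your own bid $36898 → payoff −$32477.
Difference = −$24283 − (−$32477) = $8194.

$8194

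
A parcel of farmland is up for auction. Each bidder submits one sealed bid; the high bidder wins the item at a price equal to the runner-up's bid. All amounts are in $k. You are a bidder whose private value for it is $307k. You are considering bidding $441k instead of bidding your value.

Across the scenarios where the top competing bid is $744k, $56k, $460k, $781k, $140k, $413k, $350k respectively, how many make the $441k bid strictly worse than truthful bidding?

2

The deviation hurts exactly when the highest competing bid lies strictly between $307k and $441k — overbidding then wins at a price above your value.
$744k: above both → same outcome either way.
$56k: below both → same outcome either way.
$460k: above both → same outcome either way.
$781k: above both → same outcome either way.
$140k: below both → same outcome either way.
$413k: inside the interval → strictly worse (loss $106k).
$350k: inside the interval → strictly worse (loss $43k).
Count: 2.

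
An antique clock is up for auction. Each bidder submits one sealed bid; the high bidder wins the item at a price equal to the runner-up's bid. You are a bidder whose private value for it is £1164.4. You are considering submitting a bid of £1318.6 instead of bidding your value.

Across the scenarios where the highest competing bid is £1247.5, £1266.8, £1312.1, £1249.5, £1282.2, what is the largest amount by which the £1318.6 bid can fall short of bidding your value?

£147.7

£1247.5: truthful gives £0, deviation gives −£83.1 → loss £83.1.
£1266.8: truthful gives £0, deviation gives −£102.4 → loss £102.4.
£1312.1: truthful gives £0, deviation gives −£147.7 → loss £147.7.
£1249.5: truthful gives £0, deviation gives −£85.1 → loss £85.1.
£1282.2: truthful gives £0, deviation gives −£117.8 → loss £117.8.
Maximum loss: £147.7.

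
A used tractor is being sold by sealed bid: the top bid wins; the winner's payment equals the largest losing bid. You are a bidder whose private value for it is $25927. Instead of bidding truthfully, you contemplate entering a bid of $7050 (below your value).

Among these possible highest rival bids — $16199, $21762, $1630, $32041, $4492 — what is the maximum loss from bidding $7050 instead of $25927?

$16199: truthful gives $9728, deviation gives $0 → loss $9728.
$21762: truthful gives $4165, deviation gives $0 → loss $4165.
$1630: same outcome either way → loss $0.
$32041: same outcome either way → loss $0.
$4492: same outcome either way → loss $0.
Maximum loss: $9728.

$9728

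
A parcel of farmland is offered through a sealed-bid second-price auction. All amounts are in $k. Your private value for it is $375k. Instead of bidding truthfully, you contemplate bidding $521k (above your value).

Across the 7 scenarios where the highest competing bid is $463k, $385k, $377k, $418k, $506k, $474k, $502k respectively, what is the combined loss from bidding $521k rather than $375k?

$500k

The deviation costs you only when the competing bid falls strictly between $375k and $521k; elsewhere both bids give the same outcome.
$463k: truthful payoff $0k, deviation payoff −$88k → loss $88k.
$385k: truthful payoff $0k, deviation payoff −$10k → loss $10k.
$377k: truthful payoff $0k, deviation payoff −$2k → loss $2k.
$418k: truthful payoff $0k, deviation payoff −$43k → loss $43k.
$506k: truthful payoff $0k, deviation payoff −$131k → loss $131k.
$474k: truthful payoff $0k, deviation payoff −$99k → loss $99k.
$502k: truthful payoff $0k, deviation payoff −$127k → loss $127k.
Total loss = $88k + $10k + $2k + $43k + $131k + $99k + $127k = $500k.
Because the price is fixed by the runner-up's bid, deviating from your value can only change a good outcome into a bad one — never the reverse.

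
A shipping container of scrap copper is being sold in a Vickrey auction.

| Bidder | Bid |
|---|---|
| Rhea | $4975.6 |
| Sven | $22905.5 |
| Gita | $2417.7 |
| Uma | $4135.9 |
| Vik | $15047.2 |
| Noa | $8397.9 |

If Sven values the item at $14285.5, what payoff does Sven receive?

−$761.7

Highest bid: Sven at $22905.5, so Sven wins.
Second-highest bid: Vik at $15047.2 — that is the price the winner pays.
Sven's payoff = value − price = $14285.5 − $15047.2 = −$761.7.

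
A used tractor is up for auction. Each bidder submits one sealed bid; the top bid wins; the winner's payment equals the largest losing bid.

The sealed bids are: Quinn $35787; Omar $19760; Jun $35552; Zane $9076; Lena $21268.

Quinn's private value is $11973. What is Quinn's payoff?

Highest bid: Quinn at $35787, so Quinn wins.
Second-highest bid: Jun at $35552 — that is the price the winner pays.
Quinn's payoff = value − price = $11973 − $35552 = −$23579.

−$23579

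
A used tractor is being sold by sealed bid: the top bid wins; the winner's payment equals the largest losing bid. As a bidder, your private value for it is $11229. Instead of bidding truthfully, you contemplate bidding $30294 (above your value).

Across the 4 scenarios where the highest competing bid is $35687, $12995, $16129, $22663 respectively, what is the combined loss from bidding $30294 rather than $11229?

The deviation costs you only when the competing bid falls strictly between $11229 and $30294; elsewhere both bids give the same outcome.
$35687: outcomes coincide → loss $0.
$12995: truthful payoff $0, deviation payoff −$1766 → loss $1766.
$16129: truthful payoff $0, deviation payoff −$4900 → loss $4900.
$22663: truthful payoff $0, deviation payoff −$11434 → loss $11434.
Total loss = $1766 + $4900 + $11434 = $18100.

$18100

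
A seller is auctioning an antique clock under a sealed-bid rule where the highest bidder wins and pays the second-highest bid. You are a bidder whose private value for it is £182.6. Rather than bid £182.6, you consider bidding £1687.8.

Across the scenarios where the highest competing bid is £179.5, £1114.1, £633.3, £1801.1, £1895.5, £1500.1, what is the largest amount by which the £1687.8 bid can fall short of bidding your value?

£1317.5

£179.5: same outcome either way → loss £0.
£1114.1: truthful gives £0, deviation gives −£931.5 → loss £931.5.
£633.3: truthful gives £0, deviation gives −£450.7 → loss £450.7.
£1801.1: same outcome either way → loss £0.
£1895.5: same outcome either way → loss £0.
£1500.1: truthful gives £0, deviation gives −£1317.5 → loss £1317.5.
Maximum loss: £1317.5.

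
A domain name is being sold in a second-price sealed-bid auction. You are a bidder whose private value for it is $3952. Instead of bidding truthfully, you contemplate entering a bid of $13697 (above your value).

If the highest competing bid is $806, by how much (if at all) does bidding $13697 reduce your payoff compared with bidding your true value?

Bidding your value $3952: you win (since $3952 > $806) and pay $806. Payoff $3146.
Bidding $13697: you win and pay $806. Payoff $3952 − $806 = $3146.
Difference = $3146 − $3146 = $0; both bids lead to the same outcome because the competing bid is below both your value and your alternative bid.

$0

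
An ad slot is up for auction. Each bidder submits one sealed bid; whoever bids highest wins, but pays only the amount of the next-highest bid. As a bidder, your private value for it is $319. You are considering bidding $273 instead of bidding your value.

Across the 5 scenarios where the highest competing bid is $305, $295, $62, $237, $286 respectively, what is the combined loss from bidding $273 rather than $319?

$71

The deviation costs you only when the competing bid falls strictly between $273 and $319; elsewhere both bids give the same outcome.
$305: truthful payoff $14, deviation payoff $0 → loss $14.
$295: truthful payoff $24, deviation payoff $0 → loss $24.
$62: outcomes coincide → loss $0.
$237: outcomes coincide → loss $0.
$286: truthful payoff $33, deviation payoff $0 → loss $33.
Total loss = $14 + $24 + $33 = $71.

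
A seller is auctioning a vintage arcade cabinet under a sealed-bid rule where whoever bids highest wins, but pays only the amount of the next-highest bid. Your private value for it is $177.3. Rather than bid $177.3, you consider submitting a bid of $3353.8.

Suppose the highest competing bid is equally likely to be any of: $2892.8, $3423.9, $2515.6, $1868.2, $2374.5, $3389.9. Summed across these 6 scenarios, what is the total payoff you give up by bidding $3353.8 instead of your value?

The deviation costs you only when the competing bid falls strictly between $177.3 and $3353.8; elsewhere both bids give the same outcome.
$2892.8: truthful payoff $0, deviation payoff −$2715.5 → loss $2715.5.
$3423.9: outcomes coincide → loss $0.
$2515.6: truthful payoff $0, deviation payoff −$2338.3 → loss $2338.3.
$1868.2: truthful payoff $0, deviation payoff −$1690.9 → loss $1690.9.
$2374.5: truthful payoff $0, deviation payoff −$2197.2 → loss $2197.2.
$3389.9: outcomes coincide → loss $0.
Total loss = $2715.5 + $2338.3 + $1690.9 + $2197.2 = $8941.9.

$8941.9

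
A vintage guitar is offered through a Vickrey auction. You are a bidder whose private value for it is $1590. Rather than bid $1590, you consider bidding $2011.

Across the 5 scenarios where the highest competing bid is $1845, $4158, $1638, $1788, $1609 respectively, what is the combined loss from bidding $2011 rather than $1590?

The deviation costs you only when the competing bid falls strictly between $1590 and $2011; elsewhere both bids give the same outcome.
$1845: truthful payoff $0, deviation payoff −$255 → loss $255.
$4158: outcomes coincide → loss $0.
$1638: truthful payoff $0, deviation payoff −$48 → loss $48.
$1788: truthful payoff $0, deviation payoff −$198 → loss $198.
$1609: truthful payoff $0, deviation payoff −$19 → loss $19.
Total loss = $255 + $48 + $198 + $19 = $520.

$520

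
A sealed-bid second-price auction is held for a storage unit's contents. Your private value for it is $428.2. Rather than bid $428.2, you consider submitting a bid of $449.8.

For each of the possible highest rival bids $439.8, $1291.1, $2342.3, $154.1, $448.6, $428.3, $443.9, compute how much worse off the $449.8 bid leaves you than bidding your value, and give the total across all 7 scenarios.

The deviation costs you only when the competing bid falls strictly between $428.2 and $449.8; elsewhere both bids give the same outcome.
$439.8: truthful payoff $0, deviation payoff −$11.6 → loss $11.6.
$1291.1: outcomes coincide → loss $0.
$2342.3: outcomes coincide → loss $0.
$154.1: outcomes coincide → loss $0.
$448.6: truthful payoff $0, deviation payoff −$20.4 → loss $20.4.
$428.3: truthful payoff $0, deviation payoff −$0.1 → loss $0.1.
$443.9: truthful payoff $0, deviation payoff −$15.7 → loss $15.7.
Total loss = $11.6 + $20.4 + $0.1 + $15.7 = $47.8.

$47.8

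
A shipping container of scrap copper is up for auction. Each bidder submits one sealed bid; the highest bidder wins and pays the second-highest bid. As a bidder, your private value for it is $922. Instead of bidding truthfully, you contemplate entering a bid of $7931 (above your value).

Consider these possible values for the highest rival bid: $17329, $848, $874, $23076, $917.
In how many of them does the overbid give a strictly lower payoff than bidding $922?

0

The deviation hurts exactly when the highest competing bid lies strictly between $922 and $7931 — overbidding then wins at a price above your value.
$17329: above both → same outcome either way.
$848: below both → same outcome either way.
$874: below both → same outcome either way.
$23076: above both → same outcome either way.
$917: below both → same outcome either way.
Count: 0.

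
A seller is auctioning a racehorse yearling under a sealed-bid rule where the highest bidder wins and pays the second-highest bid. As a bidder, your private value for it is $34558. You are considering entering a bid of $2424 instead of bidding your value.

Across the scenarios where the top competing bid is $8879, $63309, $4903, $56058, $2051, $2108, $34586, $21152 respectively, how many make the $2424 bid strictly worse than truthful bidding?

3

The deviation hurts exactly when the highest competing bid lies strictly between $2424 and $34558 — underbidding then forfeits a profitable win.
$8879: inside the interval → strictly worse (loss $25679).
$63309: above both → same outcome either way.
$4903: inside the interval → strictly worse (loss $29655).
$56058: above both → same outcome either way.
$2051: below both → same outcome either way.
$2108: below both → same outcome either way.
$34586: above both → same outcome either way.
$21152: inside the interval → strictly worse (loss $13406).
Count: 3.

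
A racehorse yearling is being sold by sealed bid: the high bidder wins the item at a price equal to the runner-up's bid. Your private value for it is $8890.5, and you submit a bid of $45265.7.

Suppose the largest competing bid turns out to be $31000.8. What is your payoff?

−$22110.3

Your bid $45265.7 exceeds the highest competing bid $31000.8, so you win.
In a second-price auction the winner pays the second-highest bid, $31000.8.
Payoff = value − price = $8890.5 − $31000.8 = −$22110.3.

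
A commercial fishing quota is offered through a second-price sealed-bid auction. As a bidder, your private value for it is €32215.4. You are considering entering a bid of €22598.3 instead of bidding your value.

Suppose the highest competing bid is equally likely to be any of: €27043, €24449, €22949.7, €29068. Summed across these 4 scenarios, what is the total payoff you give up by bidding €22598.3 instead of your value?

The deviation costs you only when the competing bid falls strictly between €22598.3 and €32215.4; elsewhere both bids give the same outcome.
€27043: truthful payoff €5172.4, deviation payoff €0 → loss €5172.4.
€24449: truthful payoff €7766.4, deviation payoff €0 → loss €7766.4.
€22949.7: truthful payoff €9265.7, deviation payoff €0 → loss €9265.7.
€29068: truthful payoff €3147.4, deviation payoff €0 → loss €3147.4.
Total loss = €5172.4 + €7766.4 + €9265.7 + €3147.4 = €25351.9.

€25351.9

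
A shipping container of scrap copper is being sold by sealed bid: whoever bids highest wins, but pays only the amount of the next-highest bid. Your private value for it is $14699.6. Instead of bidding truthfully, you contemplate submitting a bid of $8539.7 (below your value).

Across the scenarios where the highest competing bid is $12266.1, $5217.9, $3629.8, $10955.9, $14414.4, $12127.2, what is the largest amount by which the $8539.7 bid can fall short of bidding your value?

$12266.1: truthful gives $2433.5, deviation gives $0 → loss $2433.5.
$5217.9: same outcome either way → loss $0.
$3629.8: same outcome either way → loss $0.
$10955.9: truthful gives $3743.7, deviation gives $0 → loss $3743.7.
$14414.4: truthful gives $285.2, deviation gives $0 → loss $285.2.
$12127.2: truthful gives $2572.4, deviation gives $0 → loss $2572.4.
Maximum loss: $3743.7.

$3743.7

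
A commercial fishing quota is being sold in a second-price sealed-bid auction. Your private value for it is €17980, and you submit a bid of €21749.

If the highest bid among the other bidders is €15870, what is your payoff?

Your bid €21749 exceeds the highest competing bid €15870, so you win.
In a second-price auction the winner pays the second-highest bid, €15870.
Payoff = value − price = €17980 − €15870 = €2110.

€2110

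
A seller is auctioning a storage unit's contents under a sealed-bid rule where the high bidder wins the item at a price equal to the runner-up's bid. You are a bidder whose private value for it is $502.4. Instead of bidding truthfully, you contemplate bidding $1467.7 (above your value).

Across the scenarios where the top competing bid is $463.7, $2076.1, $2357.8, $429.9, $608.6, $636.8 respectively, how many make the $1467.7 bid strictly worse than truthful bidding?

The deviation hurts exactly when the highest competing bid lies strictly between $502.4 and $1467.7 — overbidding then wins at a price above your value.
$463.7: below both → same outcome either way.
$2076.1: above both → same outcome either way.
$2357.8: above both → same outcome either way.
$429.9: below both → same outcome either way.
$608.6: inside the interval → strictly worse (loss $106.2).
$636.8: inside the interval → strictly worse (loss $134.4).
Count: 2.

2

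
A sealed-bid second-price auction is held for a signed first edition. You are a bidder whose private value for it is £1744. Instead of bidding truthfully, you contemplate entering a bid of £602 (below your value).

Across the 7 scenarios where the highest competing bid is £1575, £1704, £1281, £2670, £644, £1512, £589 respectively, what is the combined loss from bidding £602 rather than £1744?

The deviation costs you only when the competing bid falls strictly between £602 and £1744; elsewhere both bids give the same outcome.
£1575: truthful payoff £169, deviation payoff £0 → loss £169.
£1704: truthful payoff £40, deviation payoff £0 → loss £40.
£1281: truthful payoff £463, deviation payoff £0 → loss £463.
£2670: outcomes coincide → loss £0.
£644: truthful payoff £1100, deviation payoff £0 → loss £1100.
£1512: truthful payoff £232, deviation payoff £0 → loss £232.
£589: outcomes coincide → loss £0.
Total loss = £169 + £40 + £463 + £1100 + £232 = £2004.

£2004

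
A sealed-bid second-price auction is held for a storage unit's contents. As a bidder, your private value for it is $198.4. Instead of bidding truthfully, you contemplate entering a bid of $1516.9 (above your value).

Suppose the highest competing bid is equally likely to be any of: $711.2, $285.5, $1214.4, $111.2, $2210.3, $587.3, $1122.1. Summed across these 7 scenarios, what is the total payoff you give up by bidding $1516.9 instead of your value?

The deviation costs you only when the competing bid falls strictly between $198.4 and $1516.9; elsewhere both bids give the same outcome.
$711.2: truthful payoff $0, deviation payoff −$512.8 → loss $512.8.
$285.5: truthful payoff $0, deviation payoff −$87.1 → loss $87.1.
$1214.4: truthful payoff $0, deviation payoff −$1016 → loss $1016.
$111.2: outcomes coincide → loss $0.
$2210.3: outcomes coincide → loss $0.
$587.3: truthful payoff $0, deviation payoff −$388.9 → loss $388.9.
$1122.1: truthful payoff $0, deviation payoff −$923.7 → loss $923.7.
Total loss = $512.8 + $87.1 + $1016 + $388.9 + $923.7 = $2928.5.

$2928.5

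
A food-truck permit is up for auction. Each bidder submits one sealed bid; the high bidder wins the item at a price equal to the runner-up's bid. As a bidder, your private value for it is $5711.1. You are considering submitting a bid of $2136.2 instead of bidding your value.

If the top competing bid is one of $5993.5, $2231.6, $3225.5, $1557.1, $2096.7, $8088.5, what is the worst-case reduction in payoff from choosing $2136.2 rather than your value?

$5993.5: same outcome either way → loss $0.
$2231.6: truthful gives $3479.5, deviation gives $0 → loss $3479.5.
$3225.5: truthful gives $2485.6, deviation gives $0 → loss $2485.6.
$1557.1: same outcome either way → loss $0.
$2096.7: same outcome either way → loss $0.
$8088.5: same outcome either way → loss $0.
Maximum loss: $3479.5.

$3479.5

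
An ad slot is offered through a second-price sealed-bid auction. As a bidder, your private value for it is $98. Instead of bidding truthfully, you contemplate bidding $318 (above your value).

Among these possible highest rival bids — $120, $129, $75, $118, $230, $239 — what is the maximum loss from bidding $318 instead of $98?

$120: truthful gives $0, deviation gives −$22 → loss $22.
$129: truthful gives $0, deviation gives −$31 → loss $31.
$75: same outcome either way → loss $0.
$118: truthful gives $0, deviation gives −$20 → loss $20.
$230: truthful gives $0, deviation gives −$132 → loss $132.
$239: truthful gives $0, deviation gives −$141 → loss $141.
Maximum loss: $141.

$141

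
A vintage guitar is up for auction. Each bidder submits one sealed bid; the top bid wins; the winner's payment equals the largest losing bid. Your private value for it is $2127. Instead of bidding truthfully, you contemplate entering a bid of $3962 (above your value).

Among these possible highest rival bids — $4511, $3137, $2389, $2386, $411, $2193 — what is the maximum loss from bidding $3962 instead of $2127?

$1010

$4511: same outcome either way → loss $0.
$3137: truthful gives $0, deviation gives −$1010 → loss $1010.
$2389: truthful gives $0, deviation gives −$262 → loss $262.
$2386: truthful gives $0, deviation gives −$259 → loss $259.
$411: same outcome either way → loss $0.
$2193: truthful gives $0, deviation gives −$66 → loss $66.
Maximum loss: $1010.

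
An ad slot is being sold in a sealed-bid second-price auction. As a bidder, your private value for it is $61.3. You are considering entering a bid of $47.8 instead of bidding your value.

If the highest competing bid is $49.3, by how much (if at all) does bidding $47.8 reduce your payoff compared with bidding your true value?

$12

Bidding your value $61.3: you win (since $61.3 > $49.3) and pay $49.3. Payoff $12.
Bidding $47.8: you lose. Payoff $0.
The competing bid $49.3 lies between your shaded bid and your value, so underbidding forfeits an item you could have won at a profitable price.
Loss from deviating = $12 − ($0) = $12.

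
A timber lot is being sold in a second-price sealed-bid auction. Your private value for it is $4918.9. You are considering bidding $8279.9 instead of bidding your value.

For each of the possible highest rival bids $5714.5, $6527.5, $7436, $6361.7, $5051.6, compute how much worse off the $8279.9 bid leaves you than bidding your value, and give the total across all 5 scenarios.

The deviation costs you only when the competing bid falls strictly between $4918.9 and $8279.9; elsewhere both bids give the same outcome.
$5714.5: truthful payoff $0, deviation payoff −$795.6 → loss $795.6.
$6527.5: truthful payoff $0, deviation payoff −$1608.6 → loss $1608.6.
$7436: truthful payoff $0, deviation payoff −$2517.1 → loss $2517.1.
$6361.7: truthful payoff $0, deviation payoff −$1442.8 → loss $1442.8.
$5051.6: truthful payoff $0, deviation payoff −$132.7 → loss $132.7.
Total loss = $795.6 + $1608.6 + $2517.1 + $1442.8 + $132.7 = $6496.8.

$6496.8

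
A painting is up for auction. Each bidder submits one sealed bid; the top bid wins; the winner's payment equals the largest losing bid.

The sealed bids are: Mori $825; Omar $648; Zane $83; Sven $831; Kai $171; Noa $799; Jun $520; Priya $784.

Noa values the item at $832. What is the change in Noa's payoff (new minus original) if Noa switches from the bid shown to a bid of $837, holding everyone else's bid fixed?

$1

The highest bid among the other bidders is $831; Noa's bid doesn't change that.
Original bid $799: Noa is not highest (top rival bid is $831); payoff $0.
Alternative bid $837: Noa is highest, pays the top rival bid $831; payoff $832 − $831 = $1.
Change in payoff = $1 − ($0) = $1.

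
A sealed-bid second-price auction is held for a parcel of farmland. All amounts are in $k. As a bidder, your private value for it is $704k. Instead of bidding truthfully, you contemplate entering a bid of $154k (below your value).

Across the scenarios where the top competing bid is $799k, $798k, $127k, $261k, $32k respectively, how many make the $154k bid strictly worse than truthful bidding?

1

The deviation hurts exactly when the highest competing bid lies strictly between $154k and $704k — underbidding then forfeits a profitable win.
$799k: above both → same outcome either way.
$798k: above both → same outcome either way.
$127k: below both → same outcome either way.
$261k: inside the interval → strictly worse (loss $443k).
$32k: below both → same outcome either way.
Count: 1.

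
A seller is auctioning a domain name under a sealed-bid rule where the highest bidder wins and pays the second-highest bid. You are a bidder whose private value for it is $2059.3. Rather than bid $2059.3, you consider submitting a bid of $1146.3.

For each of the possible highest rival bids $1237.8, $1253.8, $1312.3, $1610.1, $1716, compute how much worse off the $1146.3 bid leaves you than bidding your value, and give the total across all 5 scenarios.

$3166.5

The deviation costs you only when the competing bid falls strictly between $1146.3 and $2059.3; elsewhere both bids give the same outcome.
$1237.8: truthful payoff $821.5, deviation payoff $0 → loss $821.5.
$1253.8: truthful payoff $805.5, deviation payoff $0 → loss $805.5.
$1312.3: truthful payoff $747, deviation payoff $0 → loss $747.
$1610.1: truthful payoff $449.2, deviation payoff $0 → loss $449.2.
$1716: truthful payoff $343.3, deviation payoff $0 → loss $343.3.
Total loss = $821.5 + $805.5 + $747 + $449.2 + $343.3 = $3166.5.
Because the price is fixed by the runner-up's bid, deviating from your value can only change a good outcome into a bad one — never the reverse.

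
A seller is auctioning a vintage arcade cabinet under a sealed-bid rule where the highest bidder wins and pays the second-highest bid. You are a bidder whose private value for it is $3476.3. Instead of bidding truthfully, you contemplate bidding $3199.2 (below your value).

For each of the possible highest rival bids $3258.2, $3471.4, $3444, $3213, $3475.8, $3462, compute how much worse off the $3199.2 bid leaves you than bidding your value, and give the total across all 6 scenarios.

The deviation costs you only when the competing bid falls strictly between $3199.2 and $3476.3; elsewhere both bids give the same outcome.
$3258.2: truthful payoff $218.1, deviation payoff $0 → loss $218.1.
$3471.4: truthful payoff $4.9, deviation payoff $0 → loss $4.9.
$3444: truthful payoff $32.3, deviation payoff $0 → loss $32.3.
$3213: truthful payoff $263.3, deviation payoff $0 → loss $263.3.
$3475.8: truthful payoff $0.5, deviation payoff $0 → loss $0.5.
$3462: truthful payoff $14.3, deviation payoff $0 → loss $14.3.
Total loss = $218.1 + $4.9 + $32.3 + $263.3 + $0.5 + $14.3 = $533.4.

$533.4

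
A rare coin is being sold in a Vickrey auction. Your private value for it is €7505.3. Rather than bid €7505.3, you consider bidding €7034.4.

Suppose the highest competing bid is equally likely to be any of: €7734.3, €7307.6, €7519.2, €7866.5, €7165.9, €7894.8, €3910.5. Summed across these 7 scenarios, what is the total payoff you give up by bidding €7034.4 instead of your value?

€537.1

The deviation costs you only when the competing bid falls strictly between €7034.4 and €7505.3; elsewhere both bids give the same outcome.
€7734.3: outcomes coincide → loss €0.
€7307.6: truthful payoff €197.7, deviation payoff €0 → loss €197.7.
€7519.2: outcomes coincide → loss €0.
€7866.5: outcomes coincide → loss €0.
€7165.9: truthful payoff €339.4, deviation payoff €0 → loss €339.4.
€7894.8: outcomes coincide → loss €0.
€3910.5: outcomes coincide → loss €0.
Total loss = €197.7 + €339.4 = €537.1.
Because the price is fixed by the runner-up's bid, deviating from your value can only change a good outcome into a bad one — never the reverse.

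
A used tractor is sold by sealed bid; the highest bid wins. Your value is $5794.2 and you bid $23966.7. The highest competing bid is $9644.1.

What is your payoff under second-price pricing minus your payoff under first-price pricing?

$14322.6

You have the highest bid, so you win under either rule.
Second-price: pay $9644.1 → payoff −$3849.9.
First-price: pay your own bid $23966.7 → payoff −$18172.5.
Difference = −$3849.9 − (−$18172.5) = $14322.6.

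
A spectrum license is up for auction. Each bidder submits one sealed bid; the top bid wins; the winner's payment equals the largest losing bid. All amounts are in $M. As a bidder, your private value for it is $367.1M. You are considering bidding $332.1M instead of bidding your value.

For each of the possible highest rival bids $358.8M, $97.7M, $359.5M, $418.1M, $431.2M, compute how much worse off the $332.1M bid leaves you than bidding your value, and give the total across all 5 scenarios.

The deviation costs you only when the competing bid falls strictly between $332.1M and $367.1M; elsewhere both bids give the same outcome.
$358.8M: truthful payoff $8.3M, deviation payoff $0M → loss $8.3M.
$97.7M: outcomes coincide → loss $0M.
$359.5M: truthful payoff $7.6M, deviation payoff $0M → loss $7.6M.
$418.1M: outcomes coincide → loss $0M.
$431.2M: outcomes coincide → loss $0M.
Total loss = $8.3M + $7.6M = $15.9M.

$15.9M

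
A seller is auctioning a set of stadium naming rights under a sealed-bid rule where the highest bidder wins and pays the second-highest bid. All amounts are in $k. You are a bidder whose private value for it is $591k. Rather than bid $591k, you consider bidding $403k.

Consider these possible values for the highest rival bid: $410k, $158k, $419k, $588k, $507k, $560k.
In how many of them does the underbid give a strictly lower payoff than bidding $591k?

5

The deviation hurts exactly when the highest competing bid lies strictly between $403k and $591k — underbidding then forfeits a profitable win.
$410k: inside the interval → strictly worse (loss $181k).
$158k: below both → same outcome either way.
$419k: inside the interval → strictly worse (loss $172k).
$588k: inside the interval → strictly worse (loss $3k).
$507k: inside the interval → strictly worse (loss $84k).
$560k: inside the interval → strictly worse (loss $31k).
Count: 5.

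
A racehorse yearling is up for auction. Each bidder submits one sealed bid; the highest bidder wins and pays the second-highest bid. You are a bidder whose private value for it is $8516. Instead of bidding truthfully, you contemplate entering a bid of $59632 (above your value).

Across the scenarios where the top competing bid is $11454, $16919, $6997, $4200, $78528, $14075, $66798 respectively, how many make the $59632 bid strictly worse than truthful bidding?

The deviation hurts exactly when the highest competing bid lies strictly between $8516 and $59632 — overbidding then wins at a price above your value.
$11454: inside the interval → strictly worse (loss $2938).
$16919: inside the interval → strictly worse (loss $8403).
$6997: below both → same outcome either way.
$4200: below both → same outcome either way.
$78528: above both → same outcome either way.
$14075: inside the interval → strictly worse (loss $5559).
$66798: above both → same outcome either way.
Count: 3.

3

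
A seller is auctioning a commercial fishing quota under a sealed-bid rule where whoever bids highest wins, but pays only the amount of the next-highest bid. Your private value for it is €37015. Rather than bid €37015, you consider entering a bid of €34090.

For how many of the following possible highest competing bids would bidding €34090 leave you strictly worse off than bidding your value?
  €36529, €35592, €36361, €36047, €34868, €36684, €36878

The deviation hurts exactly when the highest competing bid lies strictly between €34090 and €37015 — underbidding then forfeits a profitable win.
€36529: inside the interval → strictly worse (loss €486).
€35592: inside the interval → strictly worse (loss €1423).
€36361: inside the interval → strictly worse (loss €654).
€36047: inside the interval → strictly worse (loss €968).
€34868: inside the interval → strictly worse (loss €2147).
€36684: inside the interval → strictly worse (loss €331).
€36878: inside the interval → strictly worse (loss €137).
Count: 7.

7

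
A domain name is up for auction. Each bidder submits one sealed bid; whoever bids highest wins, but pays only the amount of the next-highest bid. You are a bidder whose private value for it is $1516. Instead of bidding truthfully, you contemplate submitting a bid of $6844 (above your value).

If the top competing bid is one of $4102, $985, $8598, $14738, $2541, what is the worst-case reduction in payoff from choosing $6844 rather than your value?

$2586

$4102: truthful gives $0, deviation gives −$2586 → loss $2586.
$985: same outcome either way → loss $0.
$8598: same outcome either way → loss $0.
$14738: same outcome either way → loss $0.
$2541: truthful gives $0, deviation gives −$1025 → loss $1025.
Maximum loss: $2586.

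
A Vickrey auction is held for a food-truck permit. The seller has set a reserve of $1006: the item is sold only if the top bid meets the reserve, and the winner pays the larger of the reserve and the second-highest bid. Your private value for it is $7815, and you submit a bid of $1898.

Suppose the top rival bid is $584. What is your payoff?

Your bid $1898 is the highest and exceeds the reserve.
Price = max(second-highest bid, reserve) = max($584, $1006) = $1006.
Payoff = $7815 − $1006 = $6809.

$6809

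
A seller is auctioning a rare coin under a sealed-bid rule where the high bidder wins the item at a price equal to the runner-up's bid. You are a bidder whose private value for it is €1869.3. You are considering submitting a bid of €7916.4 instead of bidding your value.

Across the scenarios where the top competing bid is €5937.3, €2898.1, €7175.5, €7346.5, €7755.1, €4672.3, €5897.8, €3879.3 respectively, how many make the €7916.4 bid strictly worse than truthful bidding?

The deviation hurts exactly when the highest competing bid lies strictly between €1869.3 and €7916.4 — overbidding then wins at a price above your value.
€5937.3: inside the interval → strictly worse (loss €4068).
€2898.1: inside the interval → strictly worse (loss €1028.8).
€7175.5: inside the interval → strictly worse (loss €5306.2).
€7346.5: inside the interval → strictly worse (loss €5477.2).
€7755.1: inside the interval → strictly worse (loss €5885.8).
€4672.3: inside the interval → strictly worse (loss €2803).
€5897.8: inside the interval → strictly worse (loss €4028.5).
€3879.3: inside the interval → strictly worse (loss €2010).
Count: 8.

8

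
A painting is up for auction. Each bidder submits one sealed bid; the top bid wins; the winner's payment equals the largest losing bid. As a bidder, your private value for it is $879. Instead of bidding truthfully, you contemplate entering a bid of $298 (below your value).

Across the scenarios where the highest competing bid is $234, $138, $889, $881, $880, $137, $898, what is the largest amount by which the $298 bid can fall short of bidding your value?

$0

$234: same outcome either way → loss $0.
$138: same outcome either way → loss $0.
$889: same outcome either way → loss $0.
$881: same outcome either way → loss $0.
$880: same outcome either way → loss $0.
$137: same outcome either way → loss $0.
$898: same outcome either way → loss $0.
Maximum loss: $0.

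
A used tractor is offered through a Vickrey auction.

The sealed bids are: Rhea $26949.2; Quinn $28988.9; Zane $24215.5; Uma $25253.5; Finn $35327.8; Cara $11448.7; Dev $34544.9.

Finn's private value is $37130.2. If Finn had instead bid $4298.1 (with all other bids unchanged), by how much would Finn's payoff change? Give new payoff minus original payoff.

The highest bid among the other bidders is $34544.9; Finn's bid doesn't change that.
Original bid $35327.8: Finn is highest, pays the top rival bid $34544.9; payoff $37130.2 − $34544.9 = $2585.3.
Alternative bid $4298.1: Finn is not highest (top rival bid is $34544.9); payoff $0.
Change in payoff = $0 − ($2585.3) = −$2585.3.

−$2585.3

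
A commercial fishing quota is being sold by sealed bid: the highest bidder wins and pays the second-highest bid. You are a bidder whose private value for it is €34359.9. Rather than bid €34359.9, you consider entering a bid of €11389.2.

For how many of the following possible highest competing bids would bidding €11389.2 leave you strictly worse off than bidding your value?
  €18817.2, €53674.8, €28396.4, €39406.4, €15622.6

3

The deviation hurts exactly when the highest competing bid lies strictly between €11389.2 and €34359.9 — underbidding then forfeits a profitable win.
€18817.2: inside the interval → strictly worse (loss €15542.7).
€53674.8: above both → same outcome either way.
€28396.4: inside the interval → strictly worse (loss €5963.5).
€39406.4: above both → same outcome either way.
€15622.6: inside the interval → strictly worse (loss €18737.3).
Count: 3.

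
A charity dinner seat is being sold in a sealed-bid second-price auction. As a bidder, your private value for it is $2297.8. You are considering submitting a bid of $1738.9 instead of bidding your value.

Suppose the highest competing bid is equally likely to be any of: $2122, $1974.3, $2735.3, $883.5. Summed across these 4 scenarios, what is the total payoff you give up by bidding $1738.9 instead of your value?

$499.3

The deviation costs you only when the competing bid falls strictly between $1738.9 and $2297.8; elsewhere both bids give the same outcome.
$2122: truthful payoff $175.8, deviation payoff $0 → loss $175.8.
$1974.3: truthful payoff $323.5, deviation payoff $0 → loss $323.5.
$2735.3: outcomes coincide → loss $0.
$883.5: outcomes coincide → loss $0.
Total loss = $175.8 + $323.5 = $499.3.
Because the price is fixed by the runner-up's bid, deviating from your value can only change a good outcome into a bad one — never the reverse.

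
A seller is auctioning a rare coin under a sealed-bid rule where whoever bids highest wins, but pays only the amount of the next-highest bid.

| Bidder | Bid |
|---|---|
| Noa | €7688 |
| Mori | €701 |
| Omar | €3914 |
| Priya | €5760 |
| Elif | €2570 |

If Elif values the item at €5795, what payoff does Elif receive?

Highest bid: Noa at €7688, so Noa wins.
Second-highest bid: Priya at €5760 — that is the price the winner pays.
Elif did not win, so Elif pays nothing and receives nothing: payoff €0.

€0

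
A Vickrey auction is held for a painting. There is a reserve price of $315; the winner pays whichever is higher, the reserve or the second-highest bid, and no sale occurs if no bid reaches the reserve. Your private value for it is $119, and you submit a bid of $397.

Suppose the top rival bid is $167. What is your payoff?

Your bid $397 is the highest and exceeds the reserve.
Price = max(second-highest bid, reserve) = max($167, $315) = $315.
Payoff = $119 − $315 = −$196.

−$196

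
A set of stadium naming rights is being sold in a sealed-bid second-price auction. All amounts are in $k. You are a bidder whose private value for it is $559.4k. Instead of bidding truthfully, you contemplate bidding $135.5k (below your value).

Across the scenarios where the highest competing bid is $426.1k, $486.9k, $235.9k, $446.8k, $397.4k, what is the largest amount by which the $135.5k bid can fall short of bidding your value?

$426.1k: truthful gives $133.3k, deviation gives $0k → loss $133.3k.
$486.9k: truthful gives $72.5k, deviation gives $0k → loss $72.5k.
$235.9k: truthful gives $323.5k, deviation gives $0k → loss $323.5k.
$446.8k: truthful gives $112.6k, deviation gives $0k → loss $112.6k.
$397.4k: truthful gives $162k, deviation gives $0k → loss $162k.
Maximum loss: $323.5k.

$323.5k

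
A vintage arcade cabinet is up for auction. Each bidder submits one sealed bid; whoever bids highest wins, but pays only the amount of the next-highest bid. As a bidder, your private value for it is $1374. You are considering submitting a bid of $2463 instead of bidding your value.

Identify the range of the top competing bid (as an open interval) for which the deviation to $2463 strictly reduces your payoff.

If the competing bid is below $1374, both bids win at the same price — no difference.
If it is above $2463, both bids lose — no difference.
If it lies strictly between $1374 and $2463, bidding your value loses (payoff 0) while bidding $2463 wins at a price above your value (payoff negative).
So the deviation strictly hurts on the open interval ($1374, $2463).
In a second-price auction your bid sets only whether you win, not what you pay, so bidding your true value is weakly dominant.

($1374, $2463)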